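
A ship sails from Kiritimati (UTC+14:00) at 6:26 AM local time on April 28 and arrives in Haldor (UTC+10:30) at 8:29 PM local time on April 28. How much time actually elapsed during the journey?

17 hours 33 minutes

Departure in UTC: 6:26 AM − 14:00 = 4:26 PM on Apr 27.
Arrival in UTC: 8:29 PM − 10:30 = 9:59 AM on Apr 28.
Elapsed = 9:59 AM − 4:26 PM (+1 day) = 17 hours 33 minutes.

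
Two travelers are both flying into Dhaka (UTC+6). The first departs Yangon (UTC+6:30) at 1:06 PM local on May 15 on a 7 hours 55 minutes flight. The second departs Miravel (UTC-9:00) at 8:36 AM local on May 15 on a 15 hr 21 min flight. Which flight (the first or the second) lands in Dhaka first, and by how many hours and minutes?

Flight 1 in UTC: 1:06 PM − 6:30 = 6:36 AM on May 15.
+7 hours and 55 minutes → arrive 2:31 PM UTC on May 15.
Flight 2 in UTC: 8:36 AM + 9:00 = 5:36 PM on May 15.
+15 hours and 21 minutes → arrive 8:57 AM UTC on May 16.
Flight 1 lands earlier by 18 hours 26 minutes.

the first, by 18 hours 26 minutes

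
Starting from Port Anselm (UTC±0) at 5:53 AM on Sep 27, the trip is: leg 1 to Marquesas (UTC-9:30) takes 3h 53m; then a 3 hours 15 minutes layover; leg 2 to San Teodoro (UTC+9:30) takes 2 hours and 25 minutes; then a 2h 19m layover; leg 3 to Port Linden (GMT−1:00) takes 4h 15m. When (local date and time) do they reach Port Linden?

9:00 PM on September 27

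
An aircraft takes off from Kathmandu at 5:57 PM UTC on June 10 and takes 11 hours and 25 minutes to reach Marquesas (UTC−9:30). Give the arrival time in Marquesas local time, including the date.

7:52 PM on Jun 10

Departure is given in UTC: 5:57 PM on Jun 10.
Add 11 hours 25 minutes → 5:22 AM UTC (Jun 11).
Marquesas is UTC−9:30: 5:22 AM − 9:30 = 7:52 PM on Jun 10.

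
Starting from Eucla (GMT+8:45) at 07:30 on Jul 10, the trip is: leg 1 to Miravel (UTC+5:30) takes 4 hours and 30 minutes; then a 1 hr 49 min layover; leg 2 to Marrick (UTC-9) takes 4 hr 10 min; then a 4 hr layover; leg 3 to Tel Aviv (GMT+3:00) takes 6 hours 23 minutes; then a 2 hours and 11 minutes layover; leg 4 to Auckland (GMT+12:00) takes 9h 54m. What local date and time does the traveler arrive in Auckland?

19:42 on Jul 11

Convert departure to UTC: 07:30 − 8:45 = 22:45 UTC on Jul 9.
Add 4 hours 30 minutes leg 1 → 03:15 UTC (Jul 10).
Add 1 hour and 49 minutes layover in Miravel → 05:04 UTC.
Add 4 hours 10 minutes leg 2 → 09:14 UTC.
Add 4 hours layover in Marrick → 13:14 UTC.
Add 6 hours 23 minutes leg 3 → 19:37 UTC.
Add 2 hours and 11 minutes layover in Tel Aviv → 21:48 UTC.
Add 9 hours and 54 minutes leg 4 → 07:42 UTC (Jul 11).
Auckland is UTC+12:00, so local arrival = 07:42 + 12:00 = 19:42 on Jul 11.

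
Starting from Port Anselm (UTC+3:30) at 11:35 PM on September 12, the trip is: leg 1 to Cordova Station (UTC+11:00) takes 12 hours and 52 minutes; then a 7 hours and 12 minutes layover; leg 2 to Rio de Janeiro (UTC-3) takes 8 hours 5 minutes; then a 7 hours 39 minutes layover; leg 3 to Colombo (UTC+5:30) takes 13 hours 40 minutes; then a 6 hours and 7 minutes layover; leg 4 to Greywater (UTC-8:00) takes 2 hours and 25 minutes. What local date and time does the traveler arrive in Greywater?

Convert departure to UTC: 11:35 PM − 3:30 = 8:05 PM UTC on Sep 12.
Add 12 hours 52 minutes leg 1 → 8:57 AM UTC (Sep 13).
Add 7 hours and 12 minutes layover in Cordova Station → 4:09 PM UTC.
Add 8 hours 5 minutes leg 2 → 12:14 AM UTC (Sep 14).
Add 7 hours and 39 minutes layover in Rio de Janeiro → 7:53 AM UTC.
Add 13 hours 40 minutes leg 3 → 9:33 PM UTC.
Add 6 hours 7 minutes layover in Colombo → 3:40 AM UTC (Sep 15).
Add 2 hours 25 minutes leg 4 → 6:05 AM UTC.
Greywater is UTC−8:00, so local arrival = 6:05 AM − 8:00 = 10:05 PM on Sep 14.

10:05 PM on September 14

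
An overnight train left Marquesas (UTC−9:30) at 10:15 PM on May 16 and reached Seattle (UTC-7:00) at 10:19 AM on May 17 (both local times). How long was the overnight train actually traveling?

9 hours 34 minutes

Departure in UTC: 10:15 PM + 9:30 = 7:45 AM on May 17.
Arrival in UTC: 10:19 AM + 7:00 = 5:19 PM on May 17.
Elapsed = 5:19 PM − 7:45 AM = 9 hours 34 minutes.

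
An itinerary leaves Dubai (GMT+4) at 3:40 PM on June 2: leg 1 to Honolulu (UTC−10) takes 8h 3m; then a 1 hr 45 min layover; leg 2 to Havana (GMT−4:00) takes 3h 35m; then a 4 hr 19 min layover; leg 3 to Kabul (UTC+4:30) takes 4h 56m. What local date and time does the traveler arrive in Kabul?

2:48 PM on June 3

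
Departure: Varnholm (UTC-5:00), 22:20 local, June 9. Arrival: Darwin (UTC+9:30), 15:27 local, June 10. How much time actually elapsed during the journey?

2 hours 37 minutes

Departure in UTC: 22:20 + 5:00 = 03:20 on Jun 10.
Arrival in UTC: 15:27 − 9:30 = 05:57 on Jun 10.
Elapsed = 05:57 − 03:20 = 2 hours 37 minutes.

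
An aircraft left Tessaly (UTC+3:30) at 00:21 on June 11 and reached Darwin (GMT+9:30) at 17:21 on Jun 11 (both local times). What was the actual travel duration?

11 hours

Departure in UTC: 00:21 − 3:30 = 20:51 on Jun 10.
Arrival in UTC: 17:21 − 9:30 = 07:51 on Jun 11.
Elapsed = 07:51 − 20:51 (+1 day) = 11 hours.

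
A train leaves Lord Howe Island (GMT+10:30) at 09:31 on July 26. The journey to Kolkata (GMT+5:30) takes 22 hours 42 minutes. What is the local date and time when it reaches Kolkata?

03:13 on Jul 27

Convert departure to UTC: 09:31 − 10:30 = 23:01 UTC on Jul 25.
Add 22 hours 42 minutes travel time → 21:43 UTC (Jul 26).
Kolkata is UTC+5:30, so local arrival = 21:43 + 5:30 = 03:13 on Jul 27.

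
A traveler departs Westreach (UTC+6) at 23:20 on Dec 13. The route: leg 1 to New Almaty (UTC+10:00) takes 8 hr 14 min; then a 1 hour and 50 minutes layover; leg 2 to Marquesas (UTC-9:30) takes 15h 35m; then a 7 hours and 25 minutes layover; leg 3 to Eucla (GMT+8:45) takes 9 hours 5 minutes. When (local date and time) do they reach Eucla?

20:14 on December 15

Convert departure to UTC: 23:20 − 6:00 = 17:20 UTC on Dec 13.
Add 8 hours and 14 minutes leg 1 → 01:34 UTC (Dec 14).
Add 1 hour and 50 minutes layover in New Almaty → 03:24 UTC.
Add 15 hours 35 minutes leg 2 → 18:59 UTC.
Add 7 hours and 25 minutes layover in Marquesas → 02:24 UTC (Dec 15).
Add 9 hours and 5 minutes leg 3 → 11:29 UTC.
Eucla is UTC+8:45, so local arrival = 11:29 + 8:45 = 20:14 on Dec 15.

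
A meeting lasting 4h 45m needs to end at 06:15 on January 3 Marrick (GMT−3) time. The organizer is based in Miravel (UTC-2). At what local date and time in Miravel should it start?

02:30 on Jan 3

Target end time in UTC: 06:15 + 3:00 = 09:15 on Jan 3.
Subtract 4 hours and 45 minutes → start 04:30 UTC on Jan 3.
Miravel is UTC−2:00: 04:30 − 2:00 = 02:30 on Jan 3.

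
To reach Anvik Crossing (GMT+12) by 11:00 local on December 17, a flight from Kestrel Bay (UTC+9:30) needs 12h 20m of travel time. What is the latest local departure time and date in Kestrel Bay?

20:10 on December 16

Target arrival in UTC: 11:00 − 12:00 = 23:00 on Dec 16.
Subtract 12 hours 20 minutes → departure 10:40 UTC on Dec 16.
Kestrel Bay is UTC+9:30: 10:40 + 9:30 = 20:10 on Dec 16.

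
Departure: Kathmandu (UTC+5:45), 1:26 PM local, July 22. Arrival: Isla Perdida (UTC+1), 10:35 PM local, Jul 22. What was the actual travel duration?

Isla Perdida is 4:45 behind Kathmandu.
Clock-face elapsed time (ignoring zones) is 9 hours 9 minutes.
Actual elapsed = 9 hours 9 minutes + 4:45 = 13 hours 54 minutes.

13 hours 54 minutes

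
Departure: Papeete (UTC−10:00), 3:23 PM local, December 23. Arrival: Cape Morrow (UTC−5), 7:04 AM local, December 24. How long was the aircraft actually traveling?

10 hours 41 minutes

Departure in UTC: 3:23 PM + 10:00 = 1:23 AM on Dec 24.
Arrival in UTC: 7:04 AM + 5:00 = 12:04 PM on Dec 24.
Elapsed = 12:04 PM − 1:23 AM = 10 hours 41 minutes.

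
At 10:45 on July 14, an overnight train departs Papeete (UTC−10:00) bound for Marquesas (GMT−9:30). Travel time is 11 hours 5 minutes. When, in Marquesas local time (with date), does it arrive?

22:20 on July 14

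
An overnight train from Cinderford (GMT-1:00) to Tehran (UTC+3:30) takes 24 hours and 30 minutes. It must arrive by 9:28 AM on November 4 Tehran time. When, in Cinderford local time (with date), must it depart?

Target arrival in UTC: 9:28 AM − 3:30 = 5:58 AM on Nov 4.
Subtract 24 hours and 30 minutes → departure 5:28 AM UTC on Nov 3.
Cinderford is UTC−1:00: 5:28 AM − 1:00 = 4:28 AM on Nov 3.

4:28 AM on November 3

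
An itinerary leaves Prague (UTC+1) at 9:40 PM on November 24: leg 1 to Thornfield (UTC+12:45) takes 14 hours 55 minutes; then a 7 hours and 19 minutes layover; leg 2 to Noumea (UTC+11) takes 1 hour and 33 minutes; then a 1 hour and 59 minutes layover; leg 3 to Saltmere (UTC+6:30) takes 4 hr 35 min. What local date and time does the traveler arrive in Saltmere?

Convert departure to UTC: 9:40 PM − 1:00 = 8:40 PM UTC on Nov 24.
Add 14 hours and 55 minutes leg 1 → 11:35 AM UTC (Nov 25).
Add 7 hours and 19 minutes layover in Thornfield → 6:54 PM UTC.
Add 1 hour 33 minutes leg 2 → 8:27 PM UTC.
Add 1 hour and 59 minutes layover in Noumea → 10:26 PM UTC.
Add 4 hours and 35 minutes leg 3 → 3:01 AM UTC (Nov 26).
Saltmere is UTC+6:30, so local arrival = 3:01 AM + 6:30 = 9:31 AM on Nov 26.

9:31 AM on Nov 26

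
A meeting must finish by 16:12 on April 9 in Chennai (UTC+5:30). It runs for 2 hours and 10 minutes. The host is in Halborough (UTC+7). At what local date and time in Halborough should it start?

Target end time in UTC: 16:12 − 5:30 = 10:42 on Apr 9.
Subtract 2 hours and 10 minutes → start 08:32 UTC on Apr 9.
Halborough is UTC+7:00: 08:32 + 7:00 = 15:32 on Apr 9.

15:32 on April 9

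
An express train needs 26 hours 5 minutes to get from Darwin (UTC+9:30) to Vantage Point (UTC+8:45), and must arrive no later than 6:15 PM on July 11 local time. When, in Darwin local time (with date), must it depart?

Target arrival in UTC: 6:15 PM − 8:45 = 9:30 AM on Jul 11.
Subtract 26 hours 5 minutes → departure 7:25 AM UTC on Jul 10.
Darwin is UTC+9:30: 7:25 AM + 9:30 = 4:55 PM on Jul 10.

4:55 PM on July 10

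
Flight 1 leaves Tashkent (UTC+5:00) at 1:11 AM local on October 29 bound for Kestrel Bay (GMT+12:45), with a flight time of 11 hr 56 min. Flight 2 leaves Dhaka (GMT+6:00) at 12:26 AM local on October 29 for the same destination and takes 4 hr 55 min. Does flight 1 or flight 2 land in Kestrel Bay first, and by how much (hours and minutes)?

the second, by 8 hours 46 minutes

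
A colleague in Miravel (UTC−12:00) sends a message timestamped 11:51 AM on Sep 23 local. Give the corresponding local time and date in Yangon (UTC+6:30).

In UTC: 11:51 AM + 12:00 = 11:51 PM on Sep 23.
Yangon is UTC+6:30: 11:51 PM + 6:30 = 6:21 AM on Sep 24.

6:21 AM on Sep 24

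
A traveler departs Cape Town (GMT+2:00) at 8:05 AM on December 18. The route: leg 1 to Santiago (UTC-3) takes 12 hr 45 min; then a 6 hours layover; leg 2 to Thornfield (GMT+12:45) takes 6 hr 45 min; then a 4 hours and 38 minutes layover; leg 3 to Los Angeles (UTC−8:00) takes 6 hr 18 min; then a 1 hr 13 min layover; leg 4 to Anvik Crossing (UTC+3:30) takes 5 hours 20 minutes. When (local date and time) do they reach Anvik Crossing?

Convert departure to UTC: 8:05 AM − 2:00 = 6:05 AM UTC on Dec 18.
Add 12 hours and 45 minutes leg 1 → 6:50 PM UTC.
Add 6 hours layover in Santiago → 12:50 AM UTC (Dec 19).
Add 6 hours 45 minutes leg 2 → 7:35 AM UTC.
Add 4 hours 38 minutes layover in Thornfield → 12:13 PM UTC.
Add 6 hours and 18 minutes leg 3 → 6:31 PM UTC.
Add 1 hour 13 minutes layover in Los Angeles → 7:44 PM UTC.
Add 5 hours 20 minutes leg 4 → 1:04 AM UTC (Dec 20).
Anvik Crossing is UTC+3:30, so local arrival = 1:04 AM + 3:30 = 4:34 AM on Dec 20.

4:34 AM on December 20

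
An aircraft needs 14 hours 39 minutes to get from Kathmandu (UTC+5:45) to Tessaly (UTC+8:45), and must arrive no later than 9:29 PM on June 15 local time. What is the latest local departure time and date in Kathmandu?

Target arrival in UTC: 9:29 PM − 8:45 = 12:44 PM on Jun 15.
Subtract 14 hours 39 minutes → departure 10:05 PM UTC on Jun 14.
Kathmandu is UTC+5:45: 10:05 PM + 5:45 = 3:50 AM on Jun 15.

3:50 AM on June 15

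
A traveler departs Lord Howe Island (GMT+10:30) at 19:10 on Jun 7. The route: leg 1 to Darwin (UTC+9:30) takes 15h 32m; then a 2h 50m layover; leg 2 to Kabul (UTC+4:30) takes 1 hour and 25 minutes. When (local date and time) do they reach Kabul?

08:57 on June 8

Convert departure to UTC: 19:10 − 10:30 = 08:40 UTC on Jun 7.
Add 15 hours 32 minutes leg 1 → 00:12 UTC (Jun 8).
Add 2 hours 50 minutes layover in Darwin → 03:02 UTC.
Add 1 hour 25 minutes leg 2 → 04:27 UTC.
Kabul is UTC+4:30, so local arrival = 04:27 + 4:30 = 08:57 on Jun 8.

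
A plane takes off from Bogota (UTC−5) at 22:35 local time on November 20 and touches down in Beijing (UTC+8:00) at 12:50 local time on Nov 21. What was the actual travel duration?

1 hour 15 minutes

Departure in UTC: 22:35 + 5:00 = 03:35 on Nov 21.
Arrival in UTC: 12:50 − 8:00 = 04:50 on Nov 21.
Elapsed = 04:50 − 03:35 = 1 hour 15 minutes.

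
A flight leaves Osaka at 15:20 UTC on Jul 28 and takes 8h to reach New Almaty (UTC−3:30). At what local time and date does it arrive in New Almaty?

19:50 on July 28

Departure is given in UTC: 15:20 on Jul 28.
Add 8 hours → 23:20 UTC.
New Almaty is UTC−3:30: 23:20 − 3:30 = 19:50 on Jul 28.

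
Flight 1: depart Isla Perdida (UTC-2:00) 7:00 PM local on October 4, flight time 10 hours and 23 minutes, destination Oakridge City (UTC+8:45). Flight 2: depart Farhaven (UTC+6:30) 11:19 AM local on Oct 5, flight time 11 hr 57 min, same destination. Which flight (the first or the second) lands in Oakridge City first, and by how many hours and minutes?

the first, by 9 hours 23 minutes

Flight 1 in UTC: 7:00 PM + 2:00 = 9:00 PM on Oct 4.
+10 hours 23 minutes → arrive 7:23 AM UTC on Oct 5.
Flight 2 in UTC: 11:19 AM − 6:30 = 4:49 AM on Oct 5.
+11 hours 57 minutes → arrive 4:46 PM UTC on Oct 5.
Flight 1 lands earlier by 9 hours 23 minutes.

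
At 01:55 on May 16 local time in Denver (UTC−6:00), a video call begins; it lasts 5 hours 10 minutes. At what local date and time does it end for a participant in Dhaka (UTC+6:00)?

Dhaka is 12:00 ahead of Denver.
After 5 hours 10 minutes it is 07:05 in Denver.
Shift by the zone difference: 07:05 + 12:00 = 19:05 on May 16 in Dhaka.

19:05 on May 16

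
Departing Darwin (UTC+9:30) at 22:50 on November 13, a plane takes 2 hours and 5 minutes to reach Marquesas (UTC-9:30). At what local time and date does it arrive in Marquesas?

05:55 on Nov 13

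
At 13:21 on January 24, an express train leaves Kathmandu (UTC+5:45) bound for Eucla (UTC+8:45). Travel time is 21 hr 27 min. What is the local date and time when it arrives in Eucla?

13:48 on January 25

Convert departure to UTC: 13:21 − 5:45 = 07:36 UTC on Jan 24.
Add 21 hours 27 minutes travel time → 05:03 UTC (Jan 25).
Eucla is UTC+8:45, so local arrival = 05:03 + 8:45 = 13:48 on Jan 25.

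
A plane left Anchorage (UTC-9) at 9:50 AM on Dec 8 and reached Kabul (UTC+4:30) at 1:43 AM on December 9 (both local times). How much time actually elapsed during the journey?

2 hours 23 minutes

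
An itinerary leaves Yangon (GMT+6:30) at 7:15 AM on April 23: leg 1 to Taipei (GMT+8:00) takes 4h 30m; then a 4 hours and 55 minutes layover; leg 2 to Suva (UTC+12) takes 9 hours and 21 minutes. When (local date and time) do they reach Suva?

7:31 AM on Apr 24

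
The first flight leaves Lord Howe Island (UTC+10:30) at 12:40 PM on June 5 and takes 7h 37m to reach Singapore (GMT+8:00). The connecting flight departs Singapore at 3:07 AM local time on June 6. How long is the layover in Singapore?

Convert departure to UTC: 12:40 PM − 10:30 = 2:10 AM UTC on Jun 5.
Add 7 hours and 37 minutes flight time → 9:47 AM UTC.
Singapore is UTC+8:00, so local arrival = 9:47 AM + 8:00 = 5:47 PM on Jun 5.
Layover = 3:07 AM − 5:47 PM (+1 day) = 9 hours 20 minutes.

9 hours 20 minutes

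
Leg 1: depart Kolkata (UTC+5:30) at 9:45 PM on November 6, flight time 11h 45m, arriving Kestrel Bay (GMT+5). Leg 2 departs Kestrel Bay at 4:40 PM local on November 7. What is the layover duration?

7 hours 40 minutes

Convert departure to UTC: 9:45 PM − 5:30 = 4:15 PM UTC on Nov 6.
Add 11 hours and 45 minutes flight time → 4:00 AM UTC (Nov 7).
Kestrel Bay is UTC+5:00, so local arrival = 4:00 AM + 5:00 = 9:00 AM on Nov 7.
Layover = 4:40 PM − 9:00 AM = 7 hours 40 minutes.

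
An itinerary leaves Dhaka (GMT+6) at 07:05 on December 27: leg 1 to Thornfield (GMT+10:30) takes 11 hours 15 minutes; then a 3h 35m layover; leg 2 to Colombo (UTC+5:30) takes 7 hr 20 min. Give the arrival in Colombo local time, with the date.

Convert departure to UTC: 07:05 − 6:00 = 01:05 UTC on Dec 27.
Add 11 hours 15 minutes leg 1 → 12:20 UTC.
Add 3 hours 35 minutes layover in Thornfield → 15:55 UTC.
Add 7 hours and 20 minutes leg 2 → 23:15 UTC.
Colombo is UTC+5:30, so local arrival = 23:15 + 5:30 = 04:45 on Dec 28.

04:45 on December 28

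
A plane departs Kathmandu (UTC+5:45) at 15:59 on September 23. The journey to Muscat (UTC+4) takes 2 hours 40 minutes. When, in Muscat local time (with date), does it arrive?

16:54 on September 23

Convert departure to UTC: 15:59 − 5:45 = 10:14 UTC on Sep 23.
Add 2 hours and 40 minutes travel time → 12:54 UTC.
Muscat is UTC+4:00, so local arrival = 12:54 + 4:00 = 16:54 on Sep 23.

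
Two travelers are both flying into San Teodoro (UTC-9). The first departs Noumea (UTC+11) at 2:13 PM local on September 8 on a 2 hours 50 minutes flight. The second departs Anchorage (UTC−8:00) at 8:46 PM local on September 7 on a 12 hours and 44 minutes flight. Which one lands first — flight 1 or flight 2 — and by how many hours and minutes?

Flight 1 in UTC: 2:13 PM − 11:00 = 3:13 AM on Sep 8.
+2 hours and 50 minutes → arrive 6:03 AM UTC on Sep 8.
Flight 2 in UTC: 8:46 PM + 8:00 = 4:46 AM on Sep 8.
+12 hours 44 minutes → arrive 5:30 PM UTC on Sep 8.
Flight 1 lands earlier by 11 hours 27 minutes.

the first, by 11 hours 27 minutes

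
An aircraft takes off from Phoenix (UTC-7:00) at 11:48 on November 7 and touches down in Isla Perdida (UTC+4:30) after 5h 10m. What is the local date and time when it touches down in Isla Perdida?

04:28 on Nov 8

Convert departure to UTC: 11:48 + 7:00 = 18:48 UTC on Nov 7.
Add 5 hours and 10 minutes travel time → 23:58 UTC.
Isla Perdida is UTC+4:30, so local arrival = 23:58 + 4:30 = 04:28 on Nov 8.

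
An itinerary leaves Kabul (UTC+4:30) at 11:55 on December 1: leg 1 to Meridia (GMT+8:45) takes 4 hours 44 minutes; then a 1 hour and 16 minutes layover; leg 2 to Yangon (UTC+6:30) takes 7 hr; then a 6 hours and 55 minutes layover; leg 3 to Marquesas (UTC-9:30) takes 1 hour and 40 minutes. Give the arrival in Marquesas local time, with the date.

19:30 on December 1

Convert departure to UTC: 11:55 − 4:30 = 07:25 UTC on Dec 1.
Add 4 hours and 44 minutes leg 1 → 12:09 UTC.
Add 1 hour and 16 minutes layover in Meridia → 13:25 UTC.
Add 7 hours leg 2 → 20:25 UTC.
Add 6 hours and 55 minutes layover in Yangon → 03:20 UTC (Dec 2).
Add 1 hour 40 minutes leg 3 → 05:00 UTC.
Marquesas is UTC−9:30, so local arrival = 05:00 − 9:30 = 19:30 on Dec 1.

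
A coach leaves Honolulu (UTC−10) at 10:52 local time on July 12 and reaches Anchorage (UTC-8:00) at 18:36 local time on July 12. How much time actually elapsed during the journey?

5 hours 44 minutes

Anchorage is 2:00 ahead of Honolulu.
Clock-face elapsed time (ignoring zones) is 7 hours 44 minutes.
Actual elapsed = 7 hours 44 minutes − 2:00 = 5 hours 44 minutes.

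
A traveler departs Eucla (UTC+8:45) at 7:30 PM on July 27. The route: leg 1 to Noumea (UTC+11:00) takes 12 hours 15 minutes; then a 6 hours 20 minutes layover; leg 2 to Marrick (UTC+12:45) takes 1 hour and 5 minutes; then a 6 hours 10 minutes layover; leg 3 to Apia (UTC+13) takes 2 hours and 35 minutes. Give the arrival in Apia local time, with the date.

Convert departure to UTC: 7:30 PM − 8:45 = 10:45 AM UTC on Jul 27.
Add 12 hours and 15 minutes leg 1 → 11:00 PM UTC.
Add 6 hours and 20 minutes layover in Noumea → 5:20 AM UTC (Jul 28).
Add 1 hour and 5 minutes leg 2 → 6:25 AM UTC.
Add 6 hours 10 minutes layover in Marrick → 12:35 PM UTC.
Add 2 hours 35 minutes leg 3 → 3:10 PM UTC.
Apia is UTC+13:00, so local arrival = 3:10 PM + 13:00 = 4:10 AM on Jul 29.

4:10 AM on July 29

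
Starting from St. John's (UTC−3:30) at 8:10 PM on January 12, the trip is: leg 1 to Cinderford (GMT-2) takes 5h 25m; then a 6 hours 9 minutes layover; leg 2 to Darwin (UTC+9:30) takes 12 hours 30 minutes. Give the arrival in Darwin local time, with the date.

Convert departure to UTC: 8:10 PM + 3:30 = 11:40 PM UTC on Jan 12.
Add 5 hours and 25 minutes leg 1 → 5:05 AM UTC (Jan 13).
Add 6 hours and 9 minutes layover in Cinderford → 11:14 AM UTC.
Add 12 hours and 30 minutes leg 2 → 11:44 PM UTC.
Darwin is UTC+9:30, so local arrival = 11:44 PM + 9:30 = 9:14 AM on Jan 14.

9:14 AM on Jan 14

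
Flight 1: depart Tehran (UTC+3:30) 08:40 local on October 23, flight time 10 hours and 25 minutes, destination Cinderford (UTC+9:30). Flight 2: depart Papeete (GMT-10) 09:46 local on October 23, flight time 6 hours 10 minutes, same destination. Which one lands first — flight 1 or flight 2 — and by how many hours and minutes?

Flight 1 in UTC: 08:40 − 3:30 = 05:10 on Oct 23.
+10 hours and 25 minutes → arrive 15:35 UTC on Oct 23.
Flight 2 in UTC: 09:46 + 10:00 = 19:46 on Oct 23.
+6 hours 10 minutes → arrive 01:56 UTC on Oct 24.
Flight 1 lands earlier by 10 hours 21 minutes.

the first, by 10 hours 21 minutes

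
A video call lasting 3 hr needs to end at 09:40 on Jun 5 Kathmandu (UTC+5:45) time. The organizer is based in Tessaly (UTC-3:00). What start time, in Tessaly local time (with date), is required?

Target end time in UTC: 09:40 − 5:45 = 03:55 on Jun 5.
Subtract 3 hours → start 00:55 UTC on Jun 5.
Tessaly is UTC−3:00: 00:55 − 3:00 = 21:55 on Jun 4.

21:55 on Jun 4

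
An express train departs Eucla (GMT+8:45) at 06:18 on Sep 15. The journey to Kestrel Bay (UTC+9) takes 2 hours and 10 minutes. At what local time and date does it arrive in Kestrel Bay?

08:43 on September 15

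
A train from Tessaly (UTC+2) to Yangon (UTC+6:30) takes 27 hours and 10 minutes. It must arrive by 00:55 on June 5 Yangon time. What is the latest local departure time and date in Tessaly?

Target arrival in UTC: 00:55 − 6:30 = 18:25 on Jun 4.
Subtract 27 hours and 10 minutes → departure 15:15 UTC on Jun 3.
Tessaly is UTC+2:00: 15:15 + 2:00 = 17:15 on Jun 3.

17:15 on Jun 3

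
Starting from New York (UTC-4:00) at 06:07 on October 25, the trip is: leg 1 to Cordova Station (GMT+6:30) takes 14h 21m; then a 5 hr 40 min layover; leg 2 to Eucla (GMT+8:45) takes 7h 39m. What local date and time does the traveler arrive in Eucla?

22:32 on October 26

Convert departure to UTC: 06:07 + 4:00 = 10:07 UTC on Oct 25.
Add 14 hours 21 minutes leg 1 → 00:28 UTC (Oct 26).
Add 5 hours 40 minutes layover in Cordova Station → 06:08 UTC.
Add 7 hours 39 minutes leg 2 → 13:47 UTC.
Eucla is UTC+8:45, so local arrival = 13:47 + 8:45 = 22:32 on Oct 26.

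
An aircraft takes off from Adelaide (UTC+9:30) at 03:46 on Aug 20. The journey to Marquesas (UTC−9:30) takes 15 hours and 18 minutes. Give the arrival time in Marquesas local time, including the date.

00:04 on August 20

Convert departure to UTC: 03:46 − 9:30 = 18:16 UTC on Aug 19.
Add 15 hours and 18 minutes travel time → 09:34 UTC (Aug 20).
Marquesas is UTC−9:30, so local arrival = 09:34 − 9:30 = 00:04 on Aug 20.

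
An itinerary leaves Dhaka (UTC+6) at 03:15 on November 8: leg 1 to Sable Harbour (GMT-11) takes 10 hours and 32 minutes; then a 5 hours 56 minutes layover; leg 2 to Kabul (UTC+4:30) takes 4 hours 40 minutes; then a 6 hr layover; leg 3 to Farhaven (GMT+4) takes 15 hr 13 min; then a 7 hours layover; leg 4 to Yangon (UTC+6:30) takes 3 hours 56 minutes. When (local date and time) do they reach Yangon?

Convert departure to UTC: 03:15 − 6:00 = 21:15 UTC on Nov 7.
Add 10 hours and 32 minutes leg 1 → 07:47 UTC (Nov 8).
Add 5 hours and 56 minutes layover in Sable Harbour → 13:43 UTC.
Add 4 hours 40 minutes leg 2 → 18:23 UTC.
Add 6 hours layover in Kabul → 00:23 UTC (Nov 9).
Add 15 hours 13 minutes leg 3 → 15:36 UTC.
Add 7 hours layover in Farhaven → 22:36 UTC.
Add 3 hours and 56 minutes leg 4 → 02:32 UTC (Nov 10).
Yangon is UTC+6:30, so local arrival = 02:32 + 6:30 = 09:02 on Nov 10.

09:02 on Nov 10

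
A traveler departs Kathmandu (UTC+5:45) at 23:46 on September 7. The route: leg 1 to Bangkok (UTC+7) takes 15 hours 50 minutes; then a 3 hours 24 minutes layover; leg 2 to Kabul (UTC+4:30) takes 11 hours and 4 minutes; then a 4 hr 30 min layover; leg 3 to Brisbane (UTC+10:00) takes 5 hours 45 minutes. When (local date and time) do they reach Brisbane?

20:34 on September 9

Convert departure to UTC: 23:46 − 5:45 = 18:01 UTC on Sep 7.
Add 15 hours and 50 minutes leg 1 → 09:51 UTC (Sep 8).
Add 3 hours 24 minutes layover in Bangkok → 13:15 UTC.
Add 11 hours 4 minutes leg 2 → 00:19 UTC (Sep 9).
Add 4 hours 30 minutes layover in Kabul → 04:49 UTC.
Add 5 hours 45 minutes leg 3 → 10:34 UTC.
Brisbane is UTC+10:00, so local arrival = 10:34 + 10:00 = 20:34 on Sep 9.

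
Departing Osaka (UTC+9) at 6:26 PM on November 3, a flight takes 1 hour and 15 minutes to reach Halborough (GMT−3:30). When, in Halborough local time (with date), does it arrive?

7:11 AM on Nov 3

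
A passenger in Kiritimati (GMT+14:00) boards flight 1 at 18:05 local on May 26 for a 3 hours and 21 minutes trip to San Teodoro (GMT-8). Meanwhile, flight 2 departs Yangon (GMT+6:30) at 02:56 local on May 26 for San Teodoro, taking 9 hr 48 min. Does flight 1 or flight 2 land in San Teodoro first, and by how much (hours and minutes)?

the second, by 1 hour 12 minutes

Flight 1 in UTC: 18:05 − 14:00 = 04:05 on May 26.
+3 hours and 21 minutes → arrive 07:26 UTC on May 26.
Flight 2 in UTC: 02:56 − 6:30 = 20:26 on May 25.
+9 hours 48 minutes → arrive 06:14 UTC on May 26.
Flight 2 lands earlier by 1 hour 12 minutes.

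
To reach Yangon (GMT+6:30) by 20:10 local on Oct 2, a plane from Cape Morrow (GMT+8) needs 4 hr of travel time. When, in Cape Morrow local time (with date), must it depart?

Target arrival in UTC: 20:10 − 6:30 = 13:40 on Oct 2.
Subtract 4 hours → departure 09:40 UTC on Oct 2.
Cape Morrow is UTC+8:00: 09:40 + 8:00 = 17:40 on Oct 2.

17:40 on October 2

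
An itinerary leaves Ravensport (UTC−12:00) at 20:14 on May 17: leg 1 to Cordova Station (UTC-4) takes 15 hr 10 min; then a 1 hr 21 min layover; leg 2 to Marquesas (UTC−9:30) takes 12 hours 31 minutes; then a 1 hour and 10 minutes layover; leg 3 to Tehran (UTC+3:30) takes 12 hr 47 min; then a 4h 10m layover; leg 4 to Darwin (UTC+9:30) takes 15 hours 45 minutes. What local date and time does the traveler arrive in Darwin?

Convert departure to UTC: 20:14 + 12:00 = 08:14 UTC on May 18.
Add 15 hours 10 minutes leg 1 → 23:24 UTC.
Add 1 hour and 21 minutes layover in Cordova Station → 00:45 UTC (May 19).
Add 12 hours 31 minutes leg 2 → 13:16 UTC.
Add 1 hour 10 minutes layover in Marquesas → 14:26 UTC.
Add 12 hours and 47 minutes leg 3 → 03:13 UTC (May 20).
Add 4 hours and 10 minutes layover in Tehran → 07:23 UTC.
Add 15 hours 45 minutes leg 4 → 23:08 UTC.
Darwin is UTC+9:30, so local arrival = 23:08 + 9:30 = 08:38 on May 21.

08:38 on May 21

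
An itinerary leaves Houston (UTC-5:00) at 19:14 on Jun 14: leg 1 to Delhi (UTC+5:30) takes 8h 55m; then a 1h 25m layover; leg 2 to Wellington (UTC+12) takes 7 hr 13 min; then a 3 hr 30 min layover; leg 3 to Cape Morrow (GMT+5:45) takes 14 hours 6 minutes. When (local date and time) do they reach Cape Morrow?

17:08 on June 16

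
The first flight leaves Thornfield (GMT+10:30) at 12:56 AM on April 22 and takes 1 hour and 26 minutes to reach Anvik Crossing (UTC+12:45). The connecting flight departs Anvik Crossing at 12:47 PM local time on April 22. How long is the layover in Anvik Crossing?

Convert departure to UTC: 12:56 AM − 10:30 = 2:26 PM UTC on Apr 21.
Add 1 hour and 26 minutes flight time → 3:52 PM UTC.
Anvik Crossing is UTC+12:45, so local arrival = 3:52 PM + 12:45 = 4:37 AM on Apr 22.
Layover = 12:47 PM − 4:37 AM = 8 hours 10 minutes.

8 hours 10 minutes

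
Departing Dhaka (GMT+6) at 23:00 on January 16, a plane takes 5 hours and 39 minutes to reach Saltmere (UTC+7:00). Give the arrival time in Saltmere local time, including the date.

05:39 on January 17

Saltmere is 1:00 ahead of Dhaka.
After 5 hours 39 minutes it is 04:39 (Jan 17) in Dhaka.
Shift by the zone difference: 04:39 + 1:00 = 05:39 on Jan 17 in Saltmere.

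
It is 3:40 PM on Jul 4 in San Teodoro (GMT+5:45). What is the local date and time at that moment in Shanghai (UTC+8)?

5:55 PM on July 4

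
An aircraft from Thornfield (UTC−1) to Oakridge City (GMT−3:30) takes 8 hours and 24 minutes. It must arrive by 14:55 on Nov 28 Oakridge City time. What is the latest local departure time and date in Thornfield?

09:01 on November 28

Target arrival in UTC: 14:55 + 3:30 = 18:25 on Nov 28.
Subtract 8 hours and 24 minutes → departure 10:01 UTC on Nov 28.
Thornfield is UTC−1:00: 10:01 − 1:00 = 09:01 on Nov 28.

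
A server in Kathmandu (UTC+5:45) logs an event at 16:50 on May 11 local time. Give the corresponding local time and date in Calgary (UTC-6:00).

In UTC: 16:50 − 5:45 = 11:05 on May 11.
Calgary is UTC−6:00: 11:05 − 6:00 = 05:05 on May 11.

05:05 on May 11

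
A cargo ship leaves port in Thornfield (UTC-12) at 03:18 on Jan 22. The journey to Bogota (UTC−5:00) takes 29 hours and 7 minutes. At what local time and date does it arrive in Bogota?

Bogota is 7:00 ahead of Thornfield.
After 29 hours and 7 minutes it is 08:25 (Jan 23) in Thornfield.
Shift by the zone difference: 08:25 + 7:00 = 15:25 on Jan 23 in Bogota.

15:25 on Jan 23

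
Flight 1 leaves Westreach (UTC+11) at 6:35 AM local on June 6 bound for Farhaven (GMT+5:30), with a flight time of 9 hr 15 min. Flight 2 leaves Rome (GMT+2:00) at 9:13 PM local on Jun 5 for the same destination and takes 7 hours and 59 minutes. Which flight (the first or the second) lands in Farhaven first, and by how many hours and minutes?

Flight 1 in UTC: 6:35 AM − 11:00 = 7:35 PM on Jun 5.
+9 hours 15 minutes → arrive 4:50 AM UTC on Jun 6.
Flight 2 in UTC: 9:13 PM − 2:00 = 7:13 PM on Jun 5.
+7 hours and 59 minutes → arrive 3:12 AM UTC on Jun 6.
Flight 2 lands earlier by 1 hour 38 minutes.

the second, by 1 hour 38 minutes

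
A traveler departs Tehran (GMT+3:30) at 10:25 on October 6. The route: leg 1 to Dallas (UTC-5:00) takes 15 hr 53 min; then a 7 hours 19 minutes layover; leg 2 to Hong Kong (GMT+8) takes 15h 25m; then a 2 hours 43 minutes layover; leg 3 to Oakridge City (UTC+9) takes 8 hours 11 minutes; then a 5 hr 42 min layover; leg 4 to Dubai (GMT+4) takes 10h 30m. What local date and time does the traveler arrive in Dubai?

Convert departure to UTC: 10:25 − 3:30 = 06:55 UTC on Oct 6.
Add 15 hours 53 minutes leg 1 → 22:48 UTC.
Add 7 hours 19 minutes layover in Dallas → 06:07 UTC (Oct 7).
Add 15 hours 25 minutes leg 2 → 21:32 UTC.
Add 2 hours 43 minutes layover in Hong Kong → 00:15 UTC (Oct 8).
Add 8 hours 11 minutes leg 3 → 08:26 UTC.
Add 5 hours and 42 minutes layover in Oakridge City → 14:08 UTC.
Add 10 hours and 30 minutes leg 4 → 00:38 UTC (Oct 9).
Dubai is UTC+4:00, so local arrival = 00:38 + 4:00 = 04:38 on Oct 9.

04:38 on October 9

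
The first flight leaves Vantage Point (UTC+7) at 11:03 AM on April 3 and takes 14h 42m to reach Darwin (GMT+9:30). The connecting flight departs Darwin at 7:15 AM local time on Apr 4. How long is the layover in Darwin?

Convert departure to UTC: 11:03 AM − 7:00 = 4:03 AM UTC on Apr 3.
Add 14 hours 42 minutes flight time → 6:45 PM UTC.
Darwin is UTC+9:30, so local arrival = 6:45 PM + 9:30 = 4:15 AM on Apr 4.
Layover = 7:15 AM − 4:15 AM = 3 hours.

3 hours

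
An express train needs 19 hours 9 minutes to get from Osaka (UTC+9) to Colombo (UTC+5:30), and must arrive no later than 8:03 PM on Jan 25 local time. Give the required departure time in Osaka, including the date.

4:24 AM on Jan 25

Target arrival in UTC: 8:03 PM − 5:30 = 2:33 PM on Jan 25.
Subtract 19 hours and 9 minutes → departure 7:24 PM UTC on Jan 24.
Osaka is UTC+9:00: 7:24 PM + 9:00 = 4:24 AM on Jan 25.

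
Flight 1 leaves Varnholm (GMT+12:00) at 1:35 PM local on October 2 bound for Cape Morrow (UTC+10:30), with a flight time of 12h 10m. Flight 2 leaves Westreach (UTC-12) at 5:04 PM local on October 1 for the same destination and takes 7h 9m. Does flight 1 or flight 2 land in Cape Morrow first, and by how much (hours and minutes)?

the second, by 1 hour 32 minutes

Flight 1 in UTC: 1:35 PM − 12:00 = 1:35 AM on Oct 2.
+12 hours 10 minutes → arrive 1:45 PM UTC on Oct 2.
Flight 2 in UTC: 5:04 PM + 12:00 = 5:04 AM on Oct 2.
+7 hours and 9 minutes → arrive 12:13 PM UTC on Oct 2.
Flight 2 lands earlier by 1 hour 32 minutes.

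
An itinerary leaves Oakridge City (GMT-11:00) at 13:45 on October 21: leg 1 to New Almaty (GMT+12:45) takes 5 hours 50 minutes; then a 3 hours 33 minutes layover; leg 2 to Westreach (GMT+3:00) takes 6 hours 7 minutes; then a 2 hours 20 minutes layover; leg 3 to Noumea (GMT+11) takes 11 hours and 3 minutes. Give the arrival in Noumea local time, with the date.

16:38 on October 23

Convert departure to UTC: 13:45 + 11:00 = 00:45 UTC on Oct 22.
Add 5 hours and 50 minutes leg 1 → 06:35 UTC.
Add 3 hours 33 minutes layover in New Almaty → 10:08 UTC.
Add 6 hours and 7 minutes leg 2 → 16:15 UTC.
Add 2 hours and 20 minutes layover in Westreach → 18:35 UTC.
Add 11 hours 3 minutes leg 3 → 05:38 UTC (Oct 23).
Noumea is UTC+11:00, so local arrival = 05:38 + 11:00 = 16:38 on Oct 23.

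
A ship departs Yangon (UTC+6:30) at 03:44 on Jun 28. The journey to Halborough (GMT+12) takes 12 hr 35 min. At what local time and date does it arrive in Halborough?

21:49 on June 28

Halborough is 5:30 ahead of Yangon.
After 12 hours 35 minutes it is 16:19 in Yangon.
Shift by the zone difference: 16:19 + 5:30 = 21:49 on Jun 28 in Halborough.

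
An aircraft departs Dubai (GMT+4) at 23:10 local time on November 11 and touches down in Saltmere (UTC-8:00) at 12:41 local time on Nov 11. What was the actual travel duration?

1 hour 31 minutes

Departure in UTC: 23:10 − 4:00 = 19:10 on Nov 11.
Arrival in UTC: 12:41 + 8:00 = 20:41 on Nov 11.
Elapsed = 20:41 − 19:10 = 1 hour 31 minutes.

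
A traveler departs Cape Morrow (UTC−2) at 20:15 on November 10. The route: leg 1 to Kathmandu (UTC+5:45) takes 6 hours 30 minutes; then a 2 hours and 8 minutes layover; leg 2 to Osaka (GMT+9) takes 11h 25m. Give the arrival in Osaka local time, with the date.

03:18 on November 12

Convert departure to UTC: 20:15 + 2:00 = 22:15 UTC on Nov 10.
Add 6 hours and 30 minutes leg 1 → 04:45 UTC (Nov 11).
Add 2 hours 8 minutes layover in Kathmandu → 06:53 UTC.
Add 11 hours 25 minutes leg 2 → 18:18 UTC.
Osaka is UTC+9:00, so local arrival = 18:18 + 9:00 = 03:18 on Nov 12.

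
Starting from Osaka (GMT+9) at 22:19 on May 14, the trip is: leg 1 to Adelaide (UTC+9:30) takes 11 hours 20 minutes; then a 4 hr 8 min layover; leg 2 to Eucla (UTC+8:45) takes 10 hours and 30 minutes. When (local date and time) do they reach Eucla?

00:02 on May 16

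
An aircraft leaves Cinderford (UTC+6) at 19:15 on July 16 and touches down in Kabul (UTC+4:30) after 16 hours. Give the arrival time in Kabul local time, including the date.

09:45 on July 17

Convert departure to UTC: 19:15 − 6:00 = 13:15 UTC on Jul 16.
Add 16 hours travel time → 05:15 UTC (Jul 17).
Kabul is UTC+4:30, so local arrival = 05:15 + 4:30 = 09:45 on Jul 17.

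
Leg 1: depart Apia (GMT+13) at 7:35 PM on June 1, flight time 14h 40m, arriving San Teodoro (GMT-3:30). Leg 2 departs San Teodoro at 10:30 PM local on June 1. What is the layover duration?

Convert departure to UTC: 7:35 PM − 13:00 = 6:35 AM UTC on Jun 1.
Add 14 hours 40 minutes flight time → 9:15 PM UTC.
San Teodoro is UTC−3:30, so local arrival = 9:15 PM − 3:30 = 5:45 PM on Jun 1.
Layover = 10:30 PM − 5:45 PM = 4 hours 45 minutes.

4 hours 45 minutes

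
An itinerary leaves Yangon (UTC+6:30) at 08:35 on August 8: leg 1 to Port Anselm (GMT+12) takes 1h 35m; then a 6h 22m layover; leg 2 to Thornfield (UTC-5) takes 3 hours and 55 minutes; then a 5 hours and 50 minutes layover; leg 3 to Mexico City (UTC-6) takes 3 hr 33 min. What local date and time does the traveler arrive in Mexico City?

17:20 on Aug 8

Convert departure to UTC: 08:35 − 6:30 = 02:05 UTC on Aug 8.
Add 1 hour and 35 minutes leg 1 → 03:40 UTC.
Add 6 hours 22 minutes layover in Port Anselm → 10:02 UTC.
Add 3 hours 55 minutes leg 2 → 13:57 UTC.
Add 5 hours and 50 minutes layover in Thornfield → 19:47 UTC.
Add 3 hours and 33 minutes leg 3 → 23:20 UTC.
Mexico City is UTC−6:00, so local arrival = 23:20 − 6:00 = 17:20 on Aug 8.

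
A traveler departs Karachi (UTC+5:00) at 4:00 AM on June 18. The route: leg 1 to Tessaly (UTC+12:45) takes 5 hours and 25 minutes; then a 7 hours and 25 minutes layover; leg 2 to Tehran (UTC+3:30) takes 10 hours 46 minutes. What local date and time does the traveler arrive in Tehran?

Convert departure to UTC: 4:00 AM − 5:00 = 11:00 PM UTC on Jun 17.
Add 5 hours 25 minutes leg 1 → 4:25 AM UTC (Jun 18).
Add 7 hours and 25 minutes layover in Tessaly → 11:50 AM UTC.
Add 10 hours 46 minutes leg 2 → 10:36 PM UTC.
Tehran is UTC+3:30, so local arrival = 10:36 PM + 3:30 = 2:06 AM on Jun 19.

2:06 AM on June 19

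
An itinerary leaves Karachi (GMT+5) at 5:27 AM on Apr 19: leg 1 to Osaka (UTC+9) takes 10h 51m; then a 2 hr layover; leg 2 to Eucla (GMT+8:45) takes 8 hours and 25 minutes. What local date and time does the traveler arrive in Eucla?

Convert departure to UTC: 5:27 AM − 5:00 = 12:27 AM UTC on Apr 19.
Add 10 hours and 51 minutes leg 1 → 11:18 AM UTC.
Add 2 hours layover in Osaka → 1:18 PM UTC.
Add 8 hours 25 minutes leg 2 → 9:43 PM UTC.
Eucla is UTC+8:45, so local arrival = 9:43 PM + 8:45 = 6:28 AM on Apr 20.

6:28 AM on Apr 20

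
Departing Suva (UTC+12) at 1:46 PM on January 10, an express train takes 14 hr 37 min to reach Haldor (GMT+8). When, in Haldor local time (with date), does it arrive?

Convert departure to UTC: 1:46 PM − 12:00 = 1:46 AM UTC on Jan 10.
Add 14 hours and 37 minutes travel time → 4:23 PM UTC.
Haldor is UTC+8:00, so local arrival = 4:23 PM + 8:00 = 12:23 AM on Jan 11.

12:23 AM on Jan 11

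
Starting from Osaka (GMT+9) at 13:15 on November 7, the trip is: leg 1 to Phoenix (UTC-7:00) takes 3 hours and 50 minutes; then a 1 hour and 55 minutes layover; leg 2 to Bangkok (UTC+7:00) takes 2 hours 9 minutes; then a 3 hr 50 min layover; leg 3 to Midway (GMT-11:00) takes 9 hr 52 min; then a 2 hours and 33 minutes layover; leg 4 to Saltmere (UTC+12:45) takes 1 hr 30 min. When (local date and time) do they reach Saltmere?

Convert departure to UTC: 13:15 − 9:00 = 04:15 UTC on Nov 7.
Add 3 hours 50 minutes leg 1 → 08:05 UTC.
Add 1 hour and 55 minutes layover in Phoenix → 10:00 UTC.
Add 2 hours and 9 minutes leg 2 → 12:09 UTC.
Add 3 hours and 50 minutes layover in Bangkok → 15:59 UTC.
Add 9 hours and 52 minutes leg 3 → 01:51 UTC (Nov 8).
Add 2 hours and 33 minutes layover in Midway → 04:24 UTC.
Add 1 hour and 30 minutes leg 4 → 05:54 UTC.
Saltmere is UTC+12:45, so local arrival = 05:54 + 12:45 = 18:39 on Nov 8.

18:39 on November 8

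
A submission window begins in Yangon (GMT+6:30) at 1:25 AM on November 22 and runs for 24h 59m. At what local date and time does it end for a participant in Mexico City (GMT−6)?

1:54 PM on November 22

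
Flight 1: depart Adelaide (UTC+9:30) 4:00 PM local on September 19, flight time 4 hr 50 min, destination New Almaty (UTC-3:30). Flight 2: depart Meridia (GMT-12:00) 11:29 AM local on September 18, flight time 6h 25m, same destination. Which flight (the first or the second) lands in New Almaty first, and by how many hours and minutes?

Flight 1 in UTC: 4:00 PM − 9:30 = 6:30 AM on Sep 19.
+4 hours 50 minutes → arrive 11:20 AM UTC on Sep 19.
Flight 2 in UTC: 11:29 AM + 12:00 = 11:29 PM on Sep 18.
+6 hours and 25 minutes → arrive 5:54 AM UTC on Sep 19.
Flight 2 lands earlier by 5 hours 26 minutes.

the second, by 5 hours 26 minutes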